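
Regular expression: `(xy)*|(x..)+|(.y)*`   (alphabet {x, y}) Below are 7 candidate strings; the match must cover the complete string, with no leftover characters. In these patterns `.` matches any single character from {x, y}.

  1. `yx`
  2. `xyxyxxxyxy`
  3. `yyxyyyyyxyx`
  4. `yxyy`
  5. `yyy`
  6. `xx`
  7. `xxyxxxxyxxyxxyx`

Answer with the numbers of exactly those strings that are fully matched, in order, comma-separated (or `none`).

1 → no match
2 → no match
3 → no match
4 → no match
5 → no match
6 → no match
7 → match

7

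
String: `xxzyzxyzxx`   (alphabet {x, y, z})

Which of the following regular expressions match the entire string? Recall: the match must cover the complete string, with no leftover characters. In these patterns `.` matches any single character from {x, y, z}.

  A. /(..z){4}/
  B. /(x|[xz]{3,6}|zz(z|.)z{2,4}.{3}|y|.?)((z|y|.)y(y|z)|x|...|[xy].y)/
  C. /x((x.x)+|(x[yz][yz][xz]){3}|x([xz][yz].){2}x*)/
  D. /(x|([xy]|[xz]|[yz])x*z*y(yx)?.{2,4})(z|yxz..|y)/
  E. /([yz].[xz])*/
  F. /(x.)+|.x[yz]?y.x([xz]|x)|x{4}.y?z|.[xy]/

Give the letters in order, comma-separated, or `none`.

C

A → no match — must end with `z`
B → no match
C → match
D → no match
E → no match
F → no match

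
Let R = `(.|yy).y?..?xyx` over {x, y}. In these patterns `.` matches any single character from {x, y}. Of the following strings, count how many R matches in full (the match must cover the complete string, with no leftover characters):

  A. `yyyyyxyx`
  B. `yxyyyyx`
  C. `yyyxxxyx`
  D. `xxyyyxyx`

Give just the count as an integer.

A → match
B → no match — must end with `xyx`
C → match
D → match
Total matched: 3

3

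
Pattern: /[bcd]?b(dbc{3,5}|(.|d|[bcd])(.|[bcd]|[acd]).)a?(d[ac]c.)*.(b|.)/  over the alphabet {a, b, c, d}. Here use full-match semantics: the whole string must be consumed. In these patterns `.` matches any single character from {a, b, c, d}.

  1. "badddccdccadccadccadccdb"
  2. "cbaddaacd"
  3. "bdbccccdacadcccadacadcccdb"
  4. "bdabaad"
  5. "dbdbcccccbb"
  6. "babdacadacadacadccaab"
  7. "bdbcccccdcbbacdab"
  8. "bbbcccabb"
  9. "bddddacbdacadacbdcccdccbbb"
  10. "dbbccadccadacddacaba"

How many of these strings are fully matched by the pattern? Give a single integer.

4

1 → no match
2 → no match
3 → no match
4 → match
5 → match
6 → no match
7 → no match
8 → no match
9 → match
10 → match
Total matched: 4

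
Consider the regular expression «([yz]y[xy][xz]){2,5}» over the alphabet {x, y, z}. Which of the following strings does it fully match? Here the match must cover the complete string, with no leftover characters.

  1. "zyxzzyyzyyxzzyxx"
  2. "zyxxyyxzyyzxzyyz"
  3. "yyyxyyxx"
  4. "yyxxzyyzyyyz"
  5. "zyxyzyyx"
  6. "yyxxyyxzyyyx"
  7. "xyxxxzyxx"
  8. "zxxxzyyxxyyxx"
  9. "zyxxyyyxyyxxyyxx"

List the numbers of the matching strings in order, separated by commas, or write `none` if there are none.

1 → match
2 → no match
3. "yyyxyyxx" → match
4. "yyxxzyyzyyyz" → match
5. "zyxyzyyx" → no match
6. "yyxxyyxzyyyx" → match
7. "xyxxxzyxx" → no match
8 → no match
9 → match

1, 3, 4, 6, 9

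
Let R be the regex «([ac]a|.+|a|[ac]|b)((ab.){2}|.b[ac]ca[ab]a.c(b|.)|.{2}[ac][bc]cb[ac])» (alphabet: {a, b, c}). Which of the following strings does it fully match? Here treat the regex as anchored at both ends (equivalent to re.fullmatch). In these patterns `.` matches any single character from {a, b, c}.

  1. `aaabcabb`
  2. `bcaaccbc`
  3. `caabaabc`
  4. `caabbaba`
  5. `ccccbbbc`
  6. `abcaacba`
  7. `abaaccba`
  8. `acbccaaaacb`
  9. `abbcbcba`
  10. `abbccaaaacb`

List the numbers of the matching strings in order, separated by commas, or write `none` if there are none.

1. `aaabcabb` → match
2. `bcaaccbc` → match
3. `caabaabc` → match
4. `caabbaba` → match
5. `ccccbbbc` → no match
6. `abcaacba` → no match
7. `abaaccba` → match
8. `acbccaaaacb` → match
9. `abbcbcba` → match
10. `abbccaaaacb` → match

1, 2, 3, 4, 7, 8, 9, 10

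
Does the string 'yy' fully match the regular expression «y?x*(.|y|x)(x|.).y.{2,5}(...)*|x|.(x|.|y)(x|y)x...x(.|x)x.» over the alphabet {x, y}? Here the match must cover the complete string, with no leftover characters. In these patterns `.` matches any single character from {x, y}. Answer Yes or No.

No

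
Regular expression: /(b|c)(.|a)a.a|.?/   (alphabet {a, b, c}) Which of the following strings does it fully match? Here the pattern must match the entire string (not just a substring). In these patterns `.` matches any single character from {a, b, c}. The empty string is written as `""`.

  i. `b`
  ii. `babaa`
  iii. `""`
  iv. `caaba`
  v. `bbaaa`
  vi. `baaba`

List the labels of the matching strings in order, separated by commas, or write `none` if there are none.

i, iii, iv, v, vi

i → match
ii → no match
iii → match
iv → match
v → match
vi → match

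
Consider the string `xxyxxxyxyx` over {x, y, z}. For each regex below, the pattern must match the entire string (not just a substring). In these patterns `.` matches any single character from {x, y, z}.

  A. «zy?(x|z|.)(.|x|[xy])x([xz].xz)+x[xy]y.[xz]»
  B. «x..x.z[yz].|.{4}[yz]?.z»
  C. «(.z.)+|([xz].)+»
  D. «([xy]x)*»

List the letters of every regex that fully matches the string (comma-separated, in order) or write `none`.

A → no match — must start with `z`
B → no match
C → no match
D → match

D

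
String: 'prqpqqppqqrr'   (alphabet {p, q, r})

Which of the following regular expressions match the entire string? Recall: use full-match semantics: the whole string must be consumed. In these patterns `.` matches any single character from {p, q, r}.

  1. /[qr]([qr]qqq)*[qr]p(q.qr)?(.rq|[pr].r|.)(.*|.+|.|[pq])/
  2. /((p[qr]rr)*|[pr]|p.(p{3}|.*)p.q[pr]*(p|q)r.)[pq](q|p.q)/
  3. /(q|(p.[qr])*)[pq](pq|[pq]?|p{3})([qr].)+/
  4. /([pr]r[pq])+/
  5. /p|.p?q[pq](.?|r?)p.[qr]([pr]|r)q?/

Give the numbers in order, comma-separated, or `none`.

1 → no match
2 → no match — must end with 'q'
3 → match
4 → no match
5 → no match

3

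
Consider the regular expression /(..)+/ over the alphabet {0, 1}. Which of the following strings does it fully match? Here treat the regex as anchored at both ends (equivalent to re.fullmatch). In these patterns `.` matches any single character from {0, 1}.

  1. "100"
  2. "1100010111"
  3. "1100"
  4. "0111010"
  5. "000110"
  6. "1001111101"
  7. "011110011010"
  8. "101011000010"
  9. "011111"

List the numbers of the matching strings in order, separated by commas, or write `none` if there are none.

2, 3, 5, 6, 7, 8, 9

1. "100" → no match
2. "1100010111" → match
3. "1100" → match
4. "0111010" → no match
5. "000110" → match
6. "1001111101" → match
7. "011110011010" → match
8. "101011000010" → match
9. "011111" → match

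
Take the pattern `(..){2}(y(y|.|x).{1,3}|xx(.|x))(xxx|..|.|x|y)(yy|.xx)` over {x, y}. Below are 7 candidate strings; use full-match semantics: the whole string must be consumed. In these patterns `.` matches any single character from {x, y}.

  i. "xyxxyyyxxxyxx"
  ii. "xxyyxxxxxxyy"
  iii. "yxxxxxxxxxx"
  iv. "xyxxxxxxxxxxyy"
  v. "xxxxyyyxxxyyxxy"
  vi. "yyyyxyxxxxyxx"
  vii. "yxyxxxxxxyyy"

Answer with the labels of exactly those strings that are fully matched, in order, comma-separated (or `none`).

i, ii, iii

i → match
ii → match
iii → match
iv → no match
v → no match
vi → no match
vii → no match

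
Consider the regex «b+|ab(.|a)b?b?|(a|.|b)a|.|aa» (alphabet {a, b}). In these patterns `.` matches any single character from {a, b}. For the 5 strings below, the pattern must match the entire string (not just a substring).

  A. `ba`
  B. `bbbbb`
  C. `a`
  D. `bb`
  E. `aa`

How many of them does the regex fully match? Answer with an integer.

A. `ba` → match
B. `bbbbb` → match
C. `a` → match
D. `bb` → match
E. `aa` → match
Total matched: 5

5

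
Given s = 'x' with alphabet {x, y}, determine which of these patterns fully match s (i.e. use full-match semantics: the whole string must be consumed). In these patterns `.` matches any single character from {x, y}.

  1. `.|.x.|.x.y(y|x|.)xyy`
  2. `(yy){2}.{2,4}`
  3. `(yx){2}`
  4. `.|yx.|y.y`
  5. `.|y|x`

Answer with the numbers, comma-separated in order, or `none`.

1, 4, 5

1 → match
2 → no match — must start with 'yy'
3 → no match — must start with 'yx'
4 → match
5 → match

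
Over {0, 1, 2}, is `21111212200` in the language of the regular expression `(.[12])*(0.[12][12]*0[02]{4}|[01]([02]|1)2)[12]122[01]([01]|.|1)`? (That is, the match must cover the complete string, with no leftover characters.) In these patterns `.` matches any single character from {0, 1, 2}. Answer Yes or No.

No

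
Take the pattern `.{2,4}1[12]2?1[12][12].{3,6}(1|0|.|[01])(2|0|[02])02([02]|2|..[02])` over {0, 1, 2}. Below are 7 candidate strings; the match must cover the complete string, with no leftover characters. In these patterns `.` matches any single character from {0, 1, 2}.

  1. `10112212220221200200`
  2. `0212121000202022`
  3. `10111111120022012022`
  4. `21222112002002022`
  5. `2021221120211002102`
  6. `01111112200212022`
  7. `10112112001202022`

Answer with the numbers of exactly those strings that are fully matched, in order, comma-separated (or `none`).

1 → no match
2 → match
3 → match
4 → no match
5 → match
6 → match
7 → match

2, 3, 5, 6, 7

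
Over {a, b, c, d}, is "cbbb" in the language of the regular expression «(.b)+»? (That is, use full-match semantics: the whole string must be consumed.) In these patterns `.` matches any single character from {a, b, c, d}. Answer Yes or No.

Yes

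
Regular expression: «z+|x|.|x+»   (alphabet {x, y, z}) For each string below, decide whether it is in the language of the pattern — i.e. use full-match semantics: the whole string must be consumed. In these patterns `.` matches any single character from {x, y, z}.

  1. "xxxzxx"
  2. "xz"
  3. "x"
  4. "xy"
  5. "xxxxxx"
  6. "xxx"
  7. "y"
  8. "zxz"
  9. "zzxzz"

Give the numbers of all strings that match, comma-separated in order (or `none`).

3, 5, 6, 7

1 → no match
2 → no match
3 → match
4 → no match
5 → match
6 → match
7 → match
8 → no match
9 → no match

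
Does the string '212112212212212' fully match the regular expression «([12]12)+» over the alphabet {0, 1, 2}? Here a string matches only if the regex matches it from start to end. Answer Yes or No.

Yes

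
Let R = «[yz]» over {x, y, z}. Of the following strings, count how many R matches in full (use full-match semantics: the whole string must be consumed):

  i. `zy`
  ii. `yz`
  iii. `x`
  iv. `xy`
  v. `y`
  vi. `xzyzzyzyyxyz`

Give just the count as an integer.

i → no match
ii → no match
iii → no match
iv → no match
v → match
vi → no match
Total matched: 1

1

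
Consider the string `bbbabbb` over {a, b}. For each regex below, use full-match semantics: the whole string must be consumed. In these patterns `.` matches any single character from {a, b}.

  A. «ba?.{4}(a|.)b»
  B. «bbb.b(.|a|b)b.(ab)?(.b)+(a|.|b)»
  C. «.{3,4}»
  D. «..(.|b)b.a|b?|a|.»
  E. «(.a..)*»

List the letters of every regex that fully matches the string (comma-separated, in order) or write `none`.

A

A → match
B → no match
C → no match
D → no match
E → no match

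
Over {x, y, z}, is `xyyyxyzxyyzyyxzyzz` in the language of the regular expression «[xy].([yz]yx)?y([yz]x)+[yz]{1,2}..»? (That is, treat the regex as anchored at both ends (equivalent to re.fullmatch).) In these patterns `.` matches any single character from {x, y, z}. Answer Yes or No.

No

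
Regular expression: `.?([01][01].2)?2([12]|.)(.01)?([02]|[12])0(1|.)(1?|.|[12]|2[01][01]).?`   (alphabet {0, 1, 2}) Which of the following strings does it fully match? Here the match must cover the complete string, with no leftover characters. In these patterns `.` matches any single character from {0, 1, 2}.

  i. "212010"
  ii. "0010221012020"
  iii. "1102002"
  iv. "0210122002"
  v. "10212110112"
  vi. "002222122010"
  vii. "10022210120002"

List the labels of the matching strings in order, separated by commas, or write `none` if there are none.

i, vii

i → match
ii → no match
iii → no match
iv → no match
v → no match
vi → no match
vii → match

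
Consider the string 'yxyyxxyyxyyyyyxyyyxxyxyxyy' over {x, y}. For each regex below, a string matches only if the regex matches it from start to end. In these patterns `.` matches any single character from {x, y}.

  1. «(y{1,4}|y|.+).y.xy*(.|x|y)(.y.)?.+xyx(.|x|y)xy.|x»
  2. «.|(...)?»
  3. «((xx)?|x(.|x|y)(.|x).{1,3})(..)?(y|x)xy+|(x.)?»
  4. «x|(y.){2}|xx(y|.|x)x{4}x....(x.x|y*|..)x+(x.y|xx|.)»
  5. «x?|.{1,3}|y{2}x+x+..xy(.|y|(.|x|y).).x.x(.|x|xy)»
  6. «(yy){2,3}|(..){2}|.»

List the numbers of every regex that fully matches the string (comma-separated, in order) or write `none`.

1

1 → match
2 → no match
3 → no match
4 → no match
5 → no match
6 → no match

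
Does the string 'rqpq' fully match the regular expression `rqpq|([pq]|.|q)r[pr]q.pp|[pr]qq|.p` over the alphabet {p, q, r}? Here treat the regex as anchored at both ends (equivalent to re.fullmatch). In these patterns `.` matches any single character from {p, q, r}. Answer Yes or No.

Yes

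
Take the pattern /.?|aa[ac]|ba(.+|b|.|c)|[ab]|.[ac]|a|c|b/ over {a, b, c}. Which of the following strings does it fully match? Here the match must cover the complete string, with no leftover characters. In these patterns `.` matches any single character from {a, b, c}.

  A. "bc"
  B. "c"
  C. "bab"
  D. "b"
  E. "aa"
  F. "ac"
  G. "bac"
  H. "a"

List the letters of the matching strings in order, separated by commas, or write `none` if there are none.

A, B, C, D, E, F, G, H

A → match
B → match
C → match
D → match
E → match
F → match
G → match
H → match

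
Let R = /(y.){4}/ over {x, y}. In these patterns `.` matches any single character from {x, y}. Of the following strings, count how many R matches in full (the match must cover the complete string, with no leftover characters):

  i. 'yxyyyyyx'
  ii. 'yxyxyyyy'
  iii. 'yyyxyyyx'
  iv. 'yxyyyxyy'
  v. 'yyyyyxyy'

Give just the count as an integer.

5

i → match
ii → match
iii → match
iv → match
v → match
Total matched: 5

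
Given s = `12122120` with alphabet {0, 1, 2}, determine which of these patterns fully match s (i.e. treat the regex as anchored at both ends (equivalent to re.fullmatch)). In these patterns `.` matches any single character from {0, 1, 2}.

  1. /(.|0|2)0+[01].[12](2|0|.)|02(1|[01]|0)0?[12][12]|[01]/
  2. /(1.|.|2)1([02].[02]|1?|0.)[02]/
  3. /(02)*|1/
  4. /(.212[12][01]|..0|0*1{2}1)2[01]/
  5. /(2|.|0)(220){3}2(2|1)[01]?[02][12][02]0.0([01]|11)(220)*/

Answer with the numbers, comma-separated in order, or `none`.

4

1 → no match
2 → no match
3 → no match
4 → match
5 → no match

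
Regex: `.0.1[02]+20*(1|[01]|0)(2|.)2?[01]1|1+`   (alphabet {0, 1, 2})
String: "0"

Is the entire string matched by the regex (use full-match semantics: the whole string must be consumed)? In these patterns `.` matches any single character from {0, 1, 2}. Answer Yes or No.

Every match must end with "1", but "0" does not.

No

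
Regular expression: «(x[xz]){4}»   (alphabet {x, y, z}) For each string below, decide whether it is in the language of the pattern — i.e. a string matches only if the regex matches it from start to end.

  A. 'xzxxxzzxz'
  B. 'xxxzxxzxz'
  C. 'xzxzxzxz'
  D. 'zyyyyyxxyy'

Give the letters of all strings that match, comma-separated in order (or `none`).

C

A → no match
B → no match
C → match
D → no match — must start with 'x'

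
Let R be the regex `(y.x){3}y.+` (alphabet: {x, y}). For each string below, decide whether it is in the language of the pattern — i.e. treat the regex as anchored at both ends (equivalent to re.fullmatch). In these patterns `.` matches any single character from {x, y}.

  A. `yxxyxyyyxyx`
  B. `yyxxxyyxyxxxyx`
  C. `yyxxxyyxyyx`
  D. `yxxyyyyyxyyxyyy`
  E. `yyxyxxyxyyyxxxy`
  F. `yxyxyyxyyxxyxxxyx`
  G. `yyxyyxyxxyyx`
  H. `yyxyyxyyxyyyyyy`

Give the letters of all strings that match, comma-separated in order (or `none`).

A. `yxxyxyyyxyx` → no match
B → no match
C. `yyxxxyyxyyx` → no match
D → no match
E → no match
F → no match
G. `yyxyyxyxxyyx` → match
H → match

G, H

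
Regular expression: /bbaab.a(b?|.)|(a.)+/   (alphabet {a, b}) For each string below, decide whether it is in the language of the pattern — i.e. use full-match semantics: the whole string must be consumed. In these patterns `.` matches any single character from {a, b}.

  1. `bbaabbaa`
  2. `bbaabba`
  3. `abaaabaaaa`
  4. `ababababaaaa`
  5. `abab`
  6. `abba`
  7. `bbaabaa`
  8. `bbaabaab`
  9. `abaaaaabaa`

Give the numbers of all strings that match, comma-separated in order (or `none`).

1, 2, 3, 4, 5, 7, 8, 9

1 → match
2 → match
3 → match
4 → match
5 → match
6 → no match
7 → match
8 → match
9 → match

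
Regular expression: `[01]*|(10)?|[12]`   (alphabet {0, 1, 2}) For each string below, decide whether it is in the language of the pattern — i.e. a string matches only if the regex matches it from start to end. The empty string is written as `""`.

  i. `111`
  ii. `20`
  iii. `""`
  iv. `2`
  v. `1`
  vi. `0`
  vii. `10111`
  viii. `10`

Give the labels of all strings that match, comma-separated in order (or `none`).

i, iii, iv, v, vi, vii, viii

i → match
ii → no match
iii → match
iv → match
v → match
vi → match
vii → match
viii → match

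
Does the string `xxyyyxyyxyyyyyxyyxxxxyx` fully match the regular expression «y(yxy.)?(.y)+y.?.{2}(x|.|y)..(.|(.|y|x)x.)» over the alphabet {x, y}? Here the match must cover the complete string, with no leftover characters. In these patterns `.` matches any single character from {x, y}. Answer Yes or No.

No

Every match must start with `y`, but `xxyyyxyyxyyyyyxyyxxxxyx` does not.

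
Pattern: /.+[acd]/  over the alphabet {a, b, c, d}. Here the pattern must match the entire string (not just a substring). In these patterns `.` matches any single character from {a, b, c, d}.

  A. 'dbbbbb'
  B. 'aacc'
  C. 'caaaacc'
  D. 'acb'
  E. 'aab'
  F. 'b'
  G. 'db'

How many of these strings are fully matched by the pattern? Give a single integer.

2

A → no match
B → match
C → match
D → no match
E → no match
F → no match
G → no match
Total matched: 2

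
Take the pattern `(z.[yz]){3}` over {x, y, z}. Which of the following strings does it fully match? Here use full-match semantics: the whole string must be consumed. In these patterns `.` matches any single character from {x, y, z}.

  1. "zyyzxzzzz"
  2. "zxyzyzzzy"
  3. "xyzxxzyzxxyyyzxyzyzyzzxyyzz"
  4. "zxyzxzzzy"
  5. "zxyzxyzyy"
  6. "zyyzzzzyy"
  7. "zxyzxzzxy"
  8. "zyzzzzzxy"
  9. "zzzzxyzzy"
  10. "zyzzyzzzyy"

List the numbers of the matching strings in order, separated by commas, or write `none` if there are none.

1. "zyyzxzzzz" → match
2. "zxyzyzzzy" → match
3 → no match — must start with "z"
4. "zxyzxzzzy" → match
5. "zxyzxyzyy" → match
6. "zyyzzzzyy" → match
7. "zxyzxzzxy" → match
8. "zyzzzzzxy" → match
9. "zzzzxyzzy" → match
10. "zyzzyzzzyy" → no match

1, 2, 4, 5, 6, 7, 8, 9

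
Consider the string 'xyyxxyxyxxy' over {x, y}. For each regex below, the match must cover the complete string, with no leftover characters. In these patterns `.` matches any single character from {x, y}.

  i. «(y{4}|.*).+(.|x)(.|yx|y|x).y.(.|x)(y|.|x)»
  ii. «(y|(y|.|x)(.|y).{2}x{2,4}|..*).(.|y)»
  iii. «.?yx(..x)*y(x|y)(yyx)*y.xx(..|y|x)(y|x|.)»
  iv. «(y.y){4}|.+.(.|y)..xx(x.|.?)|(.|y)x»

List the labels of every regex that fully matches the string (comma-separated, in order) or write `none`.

i → match
ii → match
iii → no match
iv → match

i, ii, iv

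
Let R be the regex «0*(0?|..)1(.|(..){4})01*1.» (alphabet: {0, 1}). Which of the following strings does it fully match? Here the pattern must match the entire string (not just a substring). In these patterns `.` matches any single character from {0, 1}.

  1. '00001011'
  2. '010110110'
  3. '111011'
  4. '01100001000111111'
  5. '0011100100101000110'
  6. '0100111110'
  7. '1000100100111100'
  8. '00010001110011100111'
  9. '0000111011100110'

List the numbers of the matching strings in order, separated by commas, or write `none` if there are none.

1. '00001011' → no match
2. '010110110' → match
3. '111011' → no match
4 → match
5 → no match
6. '0100111110' → match
7 → no match
8 → no match
9 → no match

2, 4, 6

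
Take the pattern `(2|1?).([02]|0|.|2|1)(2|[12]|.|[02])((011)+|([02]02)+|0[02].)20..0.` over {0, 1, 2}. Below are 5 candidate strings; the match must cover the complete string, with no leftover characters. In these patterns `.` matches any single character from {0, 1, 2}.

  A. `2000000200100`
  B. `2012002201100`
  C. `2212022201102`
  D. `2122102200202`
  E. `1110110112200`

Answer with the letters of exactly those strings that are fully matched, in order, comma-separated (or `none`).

A → match
B → match
C → match
D → no match
E → no match

A, B, C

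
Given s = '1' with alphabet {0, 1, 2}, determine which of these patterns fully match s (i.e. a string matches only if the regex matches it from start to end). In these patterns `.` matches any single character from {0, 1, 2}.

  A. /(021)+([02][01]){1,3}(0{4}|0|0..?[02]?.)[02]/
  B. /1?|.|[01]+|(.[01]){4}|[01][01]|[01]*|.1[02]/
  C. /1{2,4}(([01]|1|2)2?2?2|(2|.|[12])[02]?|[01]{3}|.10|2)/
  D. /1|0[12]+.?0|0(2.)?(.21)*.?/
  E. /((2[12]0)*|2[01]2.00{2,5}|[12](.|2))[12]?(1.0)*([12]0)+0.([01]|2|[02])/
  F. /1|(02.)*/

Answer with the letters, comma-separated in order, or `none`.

B, D, F

A → no match — must start with '021'
B → match
C → no match
D → match
E → no match
F → match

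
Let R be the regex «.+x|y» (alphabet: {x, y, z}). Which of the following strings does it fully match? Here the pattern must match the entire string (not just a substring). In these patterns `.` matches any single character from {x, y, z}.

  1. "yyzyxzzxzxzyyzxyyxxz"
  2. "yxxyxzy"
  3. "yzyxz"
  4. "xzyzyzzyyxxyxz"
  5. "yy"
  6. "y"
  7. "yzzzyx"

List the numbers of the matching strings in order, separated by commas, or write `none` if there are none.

6, 7

1 → no match
2 → no match
3 → no match
4 → no match
5 → no match
6 → match
7 → match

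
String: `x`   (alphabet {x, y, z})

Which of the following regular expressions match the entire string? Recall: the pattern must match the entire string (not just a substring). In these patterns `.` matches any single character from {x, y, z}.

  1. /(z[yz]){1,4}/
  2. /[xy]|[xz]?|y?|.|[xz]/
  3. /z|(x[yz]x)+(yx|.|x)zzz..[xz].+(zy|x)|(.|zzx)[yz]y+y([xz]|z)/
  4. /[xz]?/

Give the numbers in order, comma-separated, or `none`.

2, 4

1 → no match — must start with `z`
2 → match
3 → no match
4 → match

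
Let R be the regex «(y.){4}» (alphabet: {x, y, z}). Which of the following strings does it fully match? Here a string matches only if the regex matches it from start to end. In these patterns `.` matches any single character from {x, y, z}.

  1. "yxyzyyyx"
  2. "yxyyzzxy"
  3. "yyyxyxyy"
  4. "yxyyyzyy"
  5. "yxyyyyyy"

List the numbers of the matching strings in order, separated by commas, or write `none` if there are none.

1 → match
2 → no match
3 → match
4 → match
5 → match

1, 3, 4, 5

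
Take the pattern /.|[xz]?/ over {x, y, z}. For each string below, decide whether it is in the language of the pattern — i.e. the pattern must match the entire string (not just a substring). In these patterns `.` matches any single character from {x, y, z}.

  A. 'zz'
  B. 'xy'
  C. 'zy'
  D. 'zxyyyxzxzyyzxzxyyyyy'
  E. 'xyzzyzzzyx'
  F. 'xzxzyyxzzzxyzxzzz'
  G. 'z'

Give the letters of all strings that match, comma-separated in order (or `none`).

G

A → no match
B → no match
C → no match
D → no match
E → no match
F → no match
G → match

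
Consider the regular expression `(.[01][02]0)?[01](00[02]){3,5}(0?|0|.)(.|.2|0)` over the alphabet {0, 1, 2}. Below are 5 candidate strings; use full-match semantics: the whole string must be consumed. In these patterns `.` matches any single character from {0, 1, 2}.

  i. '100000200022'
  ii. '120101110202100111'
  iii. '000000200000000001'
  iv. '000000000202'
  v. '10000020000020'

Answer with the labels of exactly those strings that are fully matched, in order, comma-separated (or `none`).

i, iii, iv, v

i. '100000200022' → match
ii → no match
iii → match
iv. '000000000202' → match
v → match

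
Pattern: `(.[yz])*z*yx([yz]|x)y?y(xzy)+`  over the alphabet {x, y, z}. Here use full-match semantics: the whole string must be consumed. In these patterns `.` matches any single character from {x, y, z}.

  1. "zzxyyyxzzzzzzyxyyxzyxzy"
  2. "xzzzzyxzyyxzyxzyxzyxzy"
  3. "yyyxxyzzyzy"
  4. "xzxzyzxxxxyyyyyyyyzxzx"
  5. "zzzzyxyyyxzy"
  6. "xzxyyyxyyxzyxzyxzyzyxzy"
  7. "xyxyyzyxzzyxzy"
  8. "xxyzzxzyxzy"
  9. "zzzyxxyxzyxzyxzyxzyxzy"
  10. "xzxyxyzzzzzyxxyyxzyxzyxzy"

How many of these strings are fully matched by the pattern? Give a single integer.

5

1 → match
2 → match
3 → no match — must end with "xzy"
4 → no match — must end with "xzy"
5 → match
6 → no match
7 → no match
8 → no match
9 → match
10 → match
Total matched: 5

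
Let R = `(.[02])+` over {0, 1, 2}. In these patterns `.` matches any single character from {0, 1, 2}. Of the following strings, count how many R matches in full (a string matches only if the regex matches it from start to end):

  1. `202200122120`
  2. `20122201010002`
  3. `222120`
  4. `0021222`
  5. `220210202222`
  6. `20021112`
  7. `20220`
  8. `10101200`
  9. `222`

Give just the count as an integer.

2

1 → no match
2 → no match
3 → no match
4 → no match
5 → match
6 → no match
7 → no match
8 → match
9 → no match
Total matched: 2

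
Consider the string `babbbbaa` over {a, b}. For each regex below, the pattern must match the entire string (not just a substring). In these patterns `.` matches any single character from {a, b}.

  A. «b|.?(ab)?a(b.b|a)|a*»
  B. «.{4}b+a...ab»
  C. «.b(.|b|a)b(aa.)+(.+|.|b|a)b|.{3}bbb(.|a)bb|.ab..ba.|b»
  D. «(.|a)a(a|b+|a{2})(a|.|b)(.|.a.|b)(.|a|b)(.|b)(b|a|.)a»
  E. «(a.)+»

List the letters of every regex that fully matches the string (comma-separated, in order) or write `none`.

C

A → no match
B → no match — must end with `ab`
C → match
D → no match
E → no match — must start with `a`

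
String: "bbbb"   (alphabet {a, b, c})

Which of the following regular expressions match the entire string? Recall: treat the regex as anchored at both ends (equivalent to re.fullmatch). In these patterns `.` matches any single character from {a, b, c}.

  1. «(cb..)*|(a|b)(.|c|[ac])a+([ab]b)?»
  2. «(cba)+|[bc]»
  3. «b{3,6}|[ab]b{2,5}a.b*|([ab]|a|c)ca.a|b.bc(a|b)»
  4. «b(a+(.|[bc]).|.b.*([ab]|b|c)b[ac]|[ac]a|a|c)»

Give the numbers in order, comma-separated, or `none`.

3

1 → no match
2 → no match
3 → match
4 → no match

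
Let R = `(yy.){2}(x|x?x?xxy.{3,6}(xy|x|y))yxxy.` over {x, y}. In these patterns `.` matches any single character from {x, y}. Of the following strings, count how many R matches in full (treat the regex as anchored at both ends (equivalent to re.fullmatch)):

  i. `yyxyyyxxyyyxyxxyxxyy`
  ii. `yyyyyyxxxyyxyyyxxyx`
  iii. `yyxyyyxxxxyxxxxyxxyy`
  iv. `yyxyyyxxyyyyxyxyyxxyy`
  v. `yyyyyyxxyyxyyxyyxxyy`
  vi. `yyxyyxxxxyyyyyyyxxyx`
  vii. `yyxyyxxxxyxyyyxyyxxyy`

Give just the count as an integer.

7

i → match
ii → match
iii → match
iv → match
v → match
vi → match
vii → match
Total matched: 7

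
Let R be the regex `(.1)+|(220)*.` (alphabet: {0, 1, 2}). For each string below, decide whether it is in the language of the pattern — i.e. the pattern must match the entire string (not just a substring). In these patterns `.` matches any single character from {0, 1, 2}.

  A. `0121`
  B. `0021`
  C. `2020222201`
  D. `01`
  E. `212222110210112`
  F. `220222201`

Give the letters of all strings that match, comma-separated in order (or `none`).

A. `0121` → match
B. `0021` → no match
C. `2020222201` → no match
D. `01` → match
E → no match
F. `220222201` → no match

A, D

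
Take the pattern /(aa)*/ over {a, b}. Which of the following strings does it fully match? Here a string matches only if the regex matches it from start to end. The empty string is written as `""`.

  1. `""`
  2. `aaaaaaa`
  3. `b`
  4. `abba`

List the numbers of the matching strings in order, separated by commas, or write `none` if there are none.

1 → match
2 → no match
3 → no match
4 → no match

1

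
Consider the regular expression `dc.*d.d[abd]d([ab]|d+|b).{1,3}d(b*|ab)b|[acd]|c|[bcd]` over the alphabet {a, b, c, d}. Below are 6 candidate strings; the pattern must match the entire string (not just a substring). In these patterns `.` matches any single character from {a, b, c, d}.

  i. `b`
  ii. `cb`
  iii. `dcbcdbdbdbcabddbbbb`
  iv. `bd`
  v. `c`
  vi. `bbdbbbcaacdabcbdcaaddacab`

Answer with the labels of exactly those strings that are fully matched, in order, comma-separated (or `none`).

i. `b` → match
ii. `cb` → no match
iii → no match
iv. `bd` → no match
v. `c` → match
vi → no match

i, v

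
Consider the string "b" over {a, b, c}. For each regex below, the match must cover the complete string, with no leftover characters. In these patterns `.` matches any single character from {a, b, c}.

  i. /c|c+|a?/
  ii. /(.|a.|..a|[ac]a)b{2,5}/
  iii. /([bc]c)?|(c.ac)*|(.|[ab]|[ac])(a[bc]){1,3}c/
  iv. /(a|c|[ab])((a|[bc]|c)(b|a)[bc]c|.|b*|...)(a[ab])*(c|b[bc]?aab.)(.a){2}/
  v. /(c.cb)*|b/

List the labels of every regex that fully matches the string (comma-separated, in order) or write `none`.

i → no match
ii → no match
iii → no match
iv → no match — must end with "a"
v → match

v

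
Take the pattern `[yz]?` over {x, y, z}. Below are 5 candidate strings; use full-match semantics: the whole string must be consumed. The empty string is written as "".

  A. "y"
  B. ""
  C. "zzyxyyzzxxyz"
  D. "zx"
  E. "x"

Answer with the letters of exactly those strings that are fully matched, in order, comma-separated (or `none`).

A, B

A. "y" → match
B. "" → match
C. "zzyxyyzzxxyz" → no match
D. "zx" → no match
E. "x" → no match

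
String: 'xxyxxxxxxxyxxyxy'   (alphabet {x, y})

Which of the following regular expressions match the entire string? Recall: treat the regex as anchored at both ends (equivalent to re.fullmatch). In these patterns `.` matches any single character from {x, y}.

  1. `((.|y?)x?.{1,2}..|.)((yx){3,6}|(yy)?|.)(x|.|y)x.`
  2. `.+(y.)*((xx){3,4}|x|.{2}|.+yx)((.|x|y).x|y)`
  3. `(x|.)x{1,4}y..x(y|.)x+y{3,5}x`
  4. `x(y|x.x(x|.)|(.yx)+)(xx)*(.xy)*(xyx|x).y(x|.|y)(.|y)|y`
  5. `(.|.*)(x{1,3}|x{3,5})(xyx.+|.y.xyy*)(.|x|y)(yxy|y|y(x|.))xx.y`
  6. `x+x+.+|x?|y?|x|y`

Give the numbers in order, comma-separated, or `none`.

2, 4, 6

1 → no match
2 → match
3 → no match — must end with 'yx'
4 → match
5 → no match
6 → match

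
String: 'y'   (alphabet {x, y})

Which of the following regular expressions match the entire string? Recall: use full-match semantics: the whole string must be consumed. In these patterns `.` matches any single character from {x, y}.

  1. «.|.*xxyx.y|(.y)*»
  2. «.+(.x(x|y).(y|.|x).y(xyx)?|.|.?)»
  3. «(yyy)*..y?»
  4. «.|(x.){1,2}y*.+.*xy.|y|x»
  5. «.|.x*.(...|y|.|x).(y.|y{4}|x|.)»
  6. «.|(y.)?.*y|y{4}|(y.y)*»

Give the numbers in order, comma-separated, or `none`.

1 → match
2 → match
3 → no match
4 → match
5 → match
6 → match

1, 2, 4, 5, 6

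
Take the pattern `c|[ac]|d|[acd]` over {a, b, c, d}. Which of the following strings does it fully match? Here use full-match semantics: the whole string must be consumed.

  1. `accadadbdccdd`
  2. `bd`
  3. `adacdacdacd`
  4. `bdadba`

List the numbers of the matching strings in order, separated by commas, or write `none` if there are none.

none

1 → no match
2. `bd` → no match
3. `adacdacdacd` → no match
4. `bdadba` → no match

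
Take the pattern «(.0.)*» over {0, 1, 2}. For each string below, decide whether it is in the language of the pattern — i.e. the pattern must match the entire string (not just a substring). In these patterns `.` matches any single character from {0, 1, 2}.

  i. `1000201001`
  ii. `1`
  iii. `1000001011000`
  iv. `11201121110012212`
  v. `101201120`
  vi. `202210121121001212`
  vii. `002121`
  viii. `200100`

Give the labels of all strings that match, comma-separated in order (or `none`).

i → no match
ii → no match
iii → no match
iv → no match
v → no match
vi → no match
vii → no match
viii → match

viii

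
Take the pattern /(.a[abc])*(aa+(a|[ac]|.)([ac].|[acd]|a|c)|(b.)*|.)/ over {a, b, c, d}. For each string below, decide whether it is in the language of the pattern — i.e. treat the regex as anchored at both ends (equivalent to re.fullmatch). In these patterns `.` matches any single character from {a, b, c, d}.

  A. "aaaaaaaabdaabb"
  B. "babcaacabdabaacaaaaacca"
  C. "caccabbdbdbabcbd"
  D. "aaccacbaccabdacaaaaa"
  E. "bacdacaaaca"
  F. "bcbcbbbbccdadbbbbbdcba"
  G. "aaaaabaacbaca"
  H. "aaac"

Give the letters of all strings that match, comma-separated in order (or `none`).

A, B, C, D, E, G, H

A → match
B → match
C → match
D → match
E → match
F → no match
G → match
H → match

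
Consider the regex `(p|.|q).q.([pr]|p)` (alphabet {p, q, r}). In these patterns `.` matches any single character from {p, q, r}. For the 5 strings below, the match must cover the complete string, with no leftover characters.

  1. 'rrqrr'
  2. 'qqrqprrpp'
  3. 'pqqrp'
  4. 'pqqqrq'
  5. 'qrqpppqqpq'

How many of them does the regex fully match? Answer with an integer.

2

1 → match
2 → no match
3 → match
4 → no match
5 → no match
Total matched: 2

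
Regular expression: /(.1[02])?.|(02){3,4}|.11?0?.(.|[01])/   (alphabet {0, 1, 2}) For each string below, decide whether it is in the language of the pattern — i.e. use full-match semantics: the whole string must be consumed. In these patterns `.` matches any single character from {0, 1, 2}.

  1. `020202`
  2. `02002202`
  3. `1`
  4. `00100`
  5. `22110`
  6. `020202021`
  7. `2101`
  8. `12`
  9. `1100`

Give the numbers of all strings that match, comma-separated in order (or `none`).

1 → match
2 → no match
3 → match
4 → no match
5 → no match
6 → no match
7 → match
8 → no match
9 → match

1, 3, 7, 9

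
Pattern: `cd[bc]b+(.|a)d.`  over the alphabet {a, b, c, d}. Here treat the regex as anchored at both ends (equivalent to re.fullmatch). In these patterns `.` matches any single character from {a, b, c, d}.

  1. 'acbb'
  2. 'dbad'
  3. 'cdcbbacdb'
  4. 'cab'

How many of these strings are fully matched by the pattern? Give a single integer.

1 → no match — must start with 'cd'
2 → no match — must start with 'cd'
3 → no match
4 → no match — must start with 'cd'
Total matched: 0

0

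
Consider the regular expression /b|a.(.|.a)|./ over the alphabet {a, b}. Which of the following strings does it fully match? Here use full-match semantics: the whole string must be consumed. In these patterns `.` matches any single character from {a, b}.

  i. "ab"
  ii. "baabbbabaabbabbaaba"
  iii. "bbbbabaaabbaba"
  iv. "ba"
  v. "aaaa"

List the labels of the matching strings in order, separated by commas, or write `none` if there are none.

v

i → no match
ii → no match
iii → no match
iv → no match
v → match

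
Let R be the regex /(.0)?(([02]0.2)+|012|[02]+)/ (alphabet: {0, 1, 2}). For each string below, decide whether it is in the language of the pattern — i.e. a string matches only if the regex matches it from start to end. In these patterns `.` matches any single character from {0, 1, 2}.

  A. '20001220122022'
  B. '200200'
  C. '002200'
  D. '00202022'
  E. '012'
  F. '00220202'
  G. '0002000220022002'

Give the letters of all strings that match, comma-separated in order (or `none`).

A → match
B. '200200' → match
C. '002200' → match
D. '00202022' → match
E. '012' → match
F. '00220202' → match
G → match

A, B, C, D, E, F, G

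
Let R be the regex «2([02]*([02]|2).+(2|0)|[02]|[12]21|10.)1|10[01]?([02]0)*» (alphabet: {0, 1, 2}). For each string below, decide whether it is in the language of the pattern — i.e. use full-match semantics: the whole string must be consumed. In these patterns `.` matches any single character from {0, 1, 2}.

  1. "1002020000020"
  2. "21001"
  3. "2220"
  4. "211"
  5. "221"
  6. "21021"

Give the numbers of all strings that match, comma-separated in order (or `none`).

1 → match
2 → match
3 → no match
4 → no match
5 → match
6 → match

1, 2, 5, 6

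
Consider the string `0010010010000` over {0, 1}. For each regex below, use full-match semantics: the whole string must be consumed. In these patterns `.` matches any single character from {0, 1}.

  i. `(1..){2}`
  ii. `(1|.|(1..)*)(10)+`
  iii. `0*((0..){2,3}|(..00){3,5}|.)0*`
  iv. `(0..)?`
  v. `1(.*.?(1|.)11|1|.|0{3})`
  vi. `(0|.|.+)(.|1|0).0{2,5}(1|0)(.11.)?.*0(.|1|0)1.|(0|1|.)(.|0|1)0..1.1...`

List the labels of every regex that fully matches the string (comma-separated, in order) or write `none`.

iii

i → no match — must start with `1`
ii → no match — must end with `10`
iii → match
iv → no match
v → no match — must start with `1`
vi → no match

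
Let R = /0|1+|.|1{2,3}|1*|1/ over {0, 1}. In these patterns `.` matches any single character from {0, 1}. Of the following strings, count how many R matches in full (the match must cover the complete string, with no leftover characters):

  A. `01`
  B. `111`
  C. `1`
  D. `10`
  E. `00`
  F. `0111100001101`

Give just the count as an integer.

2

A → no match
B → match
C → match
D → no match
E → no match
F → no match
Total matched: 2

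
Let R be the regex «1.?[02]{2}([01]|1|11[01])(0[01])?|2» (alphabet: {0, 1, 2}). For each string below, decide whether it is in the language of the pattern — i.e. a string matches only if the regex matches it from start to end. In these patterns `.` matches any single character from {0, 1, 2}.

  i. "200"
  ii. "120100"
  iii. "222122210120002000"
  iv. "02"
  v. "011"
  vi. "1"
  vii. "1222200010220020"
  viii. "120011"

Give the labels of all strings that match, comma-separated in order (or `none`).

ii

i → no match
ii → match
iii → no match
iv → no match
v → no match
vi → no match
vii → no match
viii → no match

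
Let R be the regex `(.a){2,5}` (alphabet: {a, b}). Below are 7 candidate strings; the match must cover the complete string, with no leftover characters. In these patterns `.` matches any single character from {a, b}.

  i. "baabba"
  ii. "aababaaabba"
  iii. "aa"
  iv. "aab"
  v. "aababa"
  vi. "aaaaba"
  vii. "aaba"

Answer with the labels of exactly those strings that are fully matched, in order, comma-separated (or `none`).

v, vi, vii

i → no match
ii → no match
iii → no match
iv → no match — must end with "a"
v → match
vi → match
vii → match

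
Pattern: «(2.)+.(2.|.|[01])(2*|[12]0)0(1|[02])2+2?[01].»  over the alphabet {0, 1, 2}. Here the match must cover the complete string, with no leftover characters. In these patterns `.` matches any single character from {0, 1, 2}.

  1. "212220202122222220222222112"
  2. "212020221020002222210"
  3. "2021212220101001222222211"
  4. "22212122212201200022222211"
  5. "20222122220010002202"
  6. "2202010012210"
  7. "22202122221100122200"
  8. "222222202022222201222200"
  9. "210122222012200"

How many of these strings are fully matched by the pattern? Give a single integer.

1 → no match
2 → match
3 → match
4 → match
5 → match
6 → match
7 → match
8 → match
9 → match
Total matched: 8

8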